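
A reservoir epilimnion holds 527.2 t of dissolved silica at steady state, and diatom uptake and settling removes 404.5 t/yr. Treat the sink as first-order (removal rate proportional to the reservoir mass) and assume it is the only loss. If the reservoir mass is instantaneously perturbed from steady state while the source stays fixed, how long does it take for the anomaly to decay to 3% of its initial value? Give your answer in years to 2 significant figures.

For a linear reservoir the anomaly decays as exp(−t/τ) with τ = M/F = 527.2/404.5 = 1.303 yr.
exp(−t/τ) = 0.03 ⇒ t = −τ ln(0.03) = 1.303 × 3.507 = 4.570 yr.

4.6 yr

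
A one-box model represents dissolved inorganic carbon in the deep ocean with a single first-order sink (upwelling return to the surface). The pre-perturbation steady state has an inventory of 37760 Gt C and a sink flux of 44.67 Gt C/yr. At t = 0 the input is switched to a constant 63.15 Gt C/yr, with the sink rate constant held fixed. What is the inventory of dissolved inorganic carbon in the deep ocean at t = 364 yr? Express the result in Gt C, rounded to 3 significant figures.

The sink rate constant is k = F₀/M₀ = 44.67/37760 = 0.001183 yr⁻¹.
Solving dM/dt = F₁ − kM with M(0) = M₀ gives M(t) = F₁/k + (M₀ − F₁/k)·e^(−kt).
F₁/k = 63.15/0.001183 = 53381 Gt C; kt = 0.001183 × 364 = 0.4306, e^(−kt) = 0.6501.
M(364) = 53381 + (37760 − 53381) × 0.6501 = 53381 − 10160 = 43226 Gt C.

43200 Gt C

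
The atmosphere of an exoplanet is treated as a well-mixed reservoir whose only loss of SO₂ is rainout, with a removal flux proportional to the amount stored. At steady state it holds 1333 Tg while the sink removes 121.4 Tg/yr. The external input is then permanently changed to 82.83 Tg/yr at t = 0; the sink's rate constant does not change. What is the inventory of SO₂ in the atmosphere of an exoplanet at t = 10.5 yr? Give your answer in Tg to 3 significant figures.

1070 Tg

The sink rate constant is k = F₀/M₀ = 121.4/1333 = 0.09107 yr⁻¹.
Solving dM/dt = F₁ − kM with M(0) = M₀ gives M(t) = F₁/k + (M₀ − F₁/k)·e^(−kt).
F₁/k = 82.83/0.09107 = 909.49 Tg; kt = 0.09107 × 10.5 = 0.9563, e^(−kt) = 0.3843.
M(10.5) = 909.49 + (1333 − 909.49) × 0.3843 = 909.49 + 162.8 = 1072.3 Tg.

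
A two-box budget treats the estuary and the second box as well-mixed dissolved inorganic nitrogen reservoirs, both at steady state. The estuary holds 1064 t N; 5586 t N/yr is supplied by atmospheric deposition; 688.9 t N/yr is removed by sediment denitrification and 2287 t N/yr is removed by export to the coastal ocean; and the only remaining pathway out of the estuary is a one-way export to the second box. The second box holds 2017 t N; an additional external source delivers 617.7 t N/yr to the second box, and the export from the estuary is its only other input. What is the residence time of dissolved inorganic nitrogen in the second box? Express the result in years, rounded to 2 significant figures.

Balance the estuary: ΣF_in = 5586.0 t N/yr.
Export to the second box = ΣF_in − (688.9 + 2287) = 2610.1 t N/yr.
Total input to the second box = 2610.1 + 617.7 = 3227.8 t N/yr; at steady state this equals its total output.
τ = M / F = 2017 / 3227.8 = 0.6249 yr.

0.62 yr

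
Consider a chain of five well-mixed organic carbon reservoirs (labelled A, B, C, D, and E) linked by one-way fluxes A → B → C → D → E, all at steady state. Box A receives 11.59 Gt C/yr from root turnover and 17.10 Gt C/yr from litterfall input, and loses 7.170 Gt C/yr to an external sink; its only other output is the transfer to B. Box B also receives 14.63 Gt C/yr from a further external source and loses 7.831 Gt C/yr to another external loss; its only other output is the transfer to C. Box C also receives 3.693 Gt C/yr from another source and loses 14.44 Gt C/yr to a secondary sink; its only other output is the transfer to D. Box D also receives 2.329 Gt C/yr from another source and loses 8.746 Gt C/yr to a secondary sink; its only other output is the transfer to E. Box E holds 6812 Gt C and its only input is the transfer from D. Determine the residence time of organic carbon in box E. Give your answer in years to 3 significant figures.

611 yr

Box A: F(A→B) = (11.59 + 17.10) − 7.170 = 21.520 Gt C/yr.
Box B: F(B→C) = (21.520 + 14.63) − 7.831 = 28.319 Gt C/yr.
Box C: F(C→D) = (28.319 + 3.693) − 14.44 = 17.572 Gt C/yr.
Box D: F(D→E) = (17.572 + 2.329) − 8.746 = 11.155 Gt C/yr.
Box E throughput = its input = 11.155 Gt C/yr; τ = 6812 / 11.155 = 610.7 yr.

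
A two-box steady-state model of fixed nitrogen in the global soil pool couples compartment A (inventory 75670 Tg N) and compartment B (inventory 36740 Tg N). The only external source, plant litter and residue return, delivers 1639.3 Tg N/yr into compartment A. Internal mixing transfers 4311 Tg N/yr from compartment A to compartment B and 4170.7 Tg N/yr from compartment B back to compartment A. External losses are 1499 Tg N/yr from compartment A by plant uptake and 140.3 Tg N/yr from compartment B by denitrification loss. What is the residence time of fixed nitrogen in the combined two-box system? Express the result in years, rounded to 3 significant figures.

Residence time in the combined system uses the total inventory and the total *external* removal — internal exchanges between the two boxes cancel.
M_total = 75670 + 36740 = 112410 Tg N.
ΣF_external_out = 1499 + 140.3 = 1639.3 Tg N/yr.
τ = M_total / ΣF_ext = 112410 / 1639.3 = 68.57 yr.

68.6 yr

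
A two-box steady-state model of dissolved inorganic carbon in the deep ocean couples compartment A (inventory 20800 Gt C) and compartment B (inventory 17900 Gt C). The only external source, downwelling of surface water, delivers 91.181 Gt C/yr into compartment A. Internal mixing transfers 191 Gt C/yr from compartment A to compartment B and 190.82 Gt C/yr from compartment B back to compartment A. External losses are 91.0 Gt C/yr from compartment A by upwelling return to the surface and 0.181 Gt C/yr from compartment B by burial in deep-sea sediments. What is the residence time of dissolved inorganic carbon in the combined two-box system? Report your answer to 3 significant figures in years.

Treat the two boxes together as one reservoir: the mixing fluxes between them are internal recycling, so τ = ΣM / Σ(external losses).
M_total = 20800 + 17900 = 38700 Gt C.
ΣF_external_out = 91.0 + 0.181 = 91.181 Gt C/yr.
τ = M_total / ΣF_ext = 38700 / 91.181 = 424.4 yr.

424 yr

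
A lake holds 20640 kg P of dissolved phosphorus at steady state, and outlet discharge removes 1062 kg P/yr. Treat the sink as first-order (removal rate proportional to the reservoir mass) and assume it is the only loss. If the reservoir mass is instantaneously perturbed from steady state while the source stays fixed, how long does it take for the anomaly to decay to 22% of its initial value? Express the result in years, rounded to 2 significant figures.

For a linear reservoir the anomaly decays as exp(−t/τ) with τ = M/F = 20640/1062 = 19.44 yr.
exp(−t/τ) = 0.22 ⇒ t = −τ ln(0.22) = 19.44 × 1.514 = 29.43 yr.

29 yr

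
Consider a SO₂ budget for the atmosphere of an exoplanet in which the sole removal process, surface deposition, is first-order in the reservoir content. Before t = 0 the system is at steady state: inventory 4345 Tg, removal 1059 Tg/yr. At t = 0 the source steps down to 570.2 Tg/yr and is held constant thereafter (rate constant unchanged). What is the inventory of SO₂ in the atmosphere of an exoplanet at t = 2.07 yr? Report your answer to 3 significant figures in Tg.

3550 Tg

Residence time τ = M₀/F₀ = 4.103 yr. The eventual steady state is M_∞ = M₀·(F₁/F₀) = 4345 × 570.2/1059 = 2339.5 Tg.
The anomaly ΔM(t) = M(t) − M_∞ decays as ΔM₀·e^(−t/τ) with ΔM₀ = 4345 − 2339.5 = 2006 Tg.
At t = 2.07 yr, e^(−t/τ) = e^(−0.5045) = 0.6038, so ΔM = 1211 Tg and M = 2339.5 + 1211 = 3550.4 Tg.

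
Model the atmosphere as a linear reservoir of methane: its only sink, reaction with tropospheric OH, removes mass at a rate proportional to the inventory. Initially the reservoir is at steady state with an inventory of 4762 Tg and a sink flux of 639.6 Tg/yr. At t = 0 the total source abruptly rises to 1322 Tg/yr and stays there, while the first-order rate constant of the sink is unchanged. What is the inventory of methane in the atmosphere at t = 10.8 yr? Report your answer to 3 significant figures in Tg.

8650 Tg

Residence time τ = M₀/F₀ = 7.445 yr. The eventual steady state is M_∞ = M₀·(F₁/F₀) = 4762 × 1322/639.6 = 9842.7 Tg.
The anomaly ΔM(t) = M(t) − M_∞ decays as ΔM₀·e^(−t/τ) with ΔM₀ = 4762 − 9842.7 = −5081 Tg.
At t = 10.8 yr, e^(−t/τ) = e^(−1.451) = 0.2344, so ΔM = −1191 Tg and M = 9842.7 − 1191 = 8651.6 Tg.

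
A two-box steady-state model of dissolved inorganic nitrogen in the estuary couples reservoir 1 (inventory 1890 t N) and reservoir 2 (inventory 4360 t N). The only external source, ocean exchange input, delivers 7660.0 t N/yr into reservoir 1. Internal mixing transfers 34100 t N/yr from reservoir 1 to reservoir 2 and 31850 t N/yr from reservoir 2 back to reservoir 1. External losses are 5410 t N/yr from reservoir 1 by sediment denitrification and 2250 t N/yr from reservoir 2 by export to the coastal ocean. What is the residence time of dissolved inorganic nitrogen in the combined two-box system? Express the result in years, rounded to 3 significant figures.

0.816 yr

Treat the two boxes together as one reservoir: the mixing fluxes between them are internal recycling, so τ = ΣM / Σ(external losses).
M_total = 1890 + 4360 = 6250.0 t N.
ΣF_external_out = 5410 + 2250 = 7660.0 t N/yr.
τ = M_total / ΣF_ext = 6250.0 / 7660.0 = 0.8159 yr.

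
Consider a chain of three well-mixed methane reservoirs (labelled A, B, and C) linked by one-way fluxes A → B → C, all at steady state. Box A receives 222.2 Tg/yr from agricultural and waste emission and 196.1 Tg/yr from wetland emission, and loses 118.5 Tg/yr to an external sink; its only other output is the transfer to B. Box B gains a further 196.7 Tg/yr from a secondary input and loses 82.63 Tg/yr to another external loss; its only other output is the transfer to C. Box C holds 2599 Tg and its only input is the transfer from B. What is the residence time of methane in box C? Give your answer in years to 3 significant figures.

Box A: F(A→B) = (222.2 + 196.1) − 118.5 = 299.80 Tg/yr.
Box B: F(B→C) = (299.80 + 196.7) − 82.63 = 413.87 Tg/yr.
Box C throughput = its input = 413.87 Tg/yr; τ = 2599 / 413.87 = 6.280 yr.

6.28 yr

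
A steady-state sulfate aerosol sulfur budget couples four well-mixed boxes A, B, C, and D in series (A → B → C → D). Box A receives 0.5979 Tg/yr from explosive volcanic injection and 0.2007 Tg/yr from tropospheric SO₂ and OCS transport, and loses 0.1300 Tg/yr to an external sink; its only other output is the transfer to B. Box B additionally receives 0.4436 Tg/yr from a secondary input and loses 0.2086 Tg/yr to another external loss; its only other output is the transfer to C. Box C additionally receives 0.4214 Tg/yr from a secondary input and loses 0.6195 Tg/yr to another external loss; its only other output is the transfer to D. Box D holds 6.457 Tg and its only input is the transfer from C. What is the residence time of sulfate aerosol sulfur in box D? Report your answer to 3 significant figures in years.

Box A: F(A→B) = (0.5979 + 0.2007) − 0.1300 = 0.66860 Tg/yr.
Box B: F(B→C) = (0.66860 + 0.4436) − 0.2086 = 0.90360 Tg/yr.
Box C: F(C→D) = (0.90360 + 0.4214) − 0.6195 = 0.70550 Tg/yr.
Box D throughput = its input = 0.70550 Tg/yr; τ = 6.457 / 0.70550 = 9.152 yr.

9.15 yr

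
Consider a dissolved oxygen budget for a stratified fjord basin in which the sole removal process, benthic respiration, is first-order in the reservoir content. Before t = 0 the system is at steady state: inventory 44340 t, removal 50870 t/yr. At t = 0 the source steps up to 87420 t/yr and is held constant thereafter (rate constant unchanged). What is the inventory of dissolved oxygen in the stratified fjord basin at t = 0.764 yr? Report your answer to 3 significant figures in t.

The sink rate constant is k = F₀/M₀ = 50870/44340 = 1.147 yr⁻¹.
Solving dM/dt = F₁ − kM with M(0) = M₀ gives M(t) = F₁/k + (M₀ − F₁/k)·e^(−kt).
F₁/k = 87420/1.147 = 76198 t; kt = 1.147 × 0.764 = 0.8765, e^(−kt) = 0.4162.
M(0.764) = 76198 + (44340 − 76198) × 0.4162 = 76198 − 13260 = 62938 t.

62900 t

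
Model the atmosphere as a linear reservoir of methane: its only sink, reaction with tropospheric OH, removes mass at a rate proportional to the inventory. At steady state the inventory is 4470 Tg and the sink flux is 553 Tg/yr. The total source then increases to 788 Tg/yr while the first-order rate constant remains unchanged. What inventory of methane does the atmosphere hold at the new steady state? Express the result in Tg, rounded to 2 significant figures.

Rate constant k = F/M = 553 / 4470 = 0.1237 yr⁻¹.
At the new steady state, source = k·M_new ⇒ M_new = 788 / 0.1237 = 6370 Tg.
(Equivalently M_new = M × F_new/F_old = 4470 × 788/553.)

6400 Tg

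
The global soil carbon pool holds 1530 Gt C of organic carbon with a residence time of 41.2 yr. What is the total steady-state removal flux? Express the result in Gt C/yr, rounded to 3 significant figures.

37.1 Gt C/yr

F = M / τ = 1530 / 41.2 = 37.14 Gt C/yr.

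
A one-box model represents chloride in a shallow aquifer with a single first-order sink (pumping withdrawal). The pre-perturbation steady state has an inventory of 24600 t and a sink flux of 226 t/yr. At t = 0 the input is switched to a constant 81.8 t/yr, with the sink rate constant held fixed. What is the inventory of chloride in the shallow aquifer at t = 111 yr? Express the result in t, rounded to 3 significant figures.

14600 t

The sink rate constant is k = F₀/M₀ = 226/24600 = 0.009187 yr⁻¹.
Solving dM/dt = F₁ − kM with M(0) = M₀ gives M(t) = F₁/k + (M₀ − F₁/k)·e^(−kt).
F₁/k = 81.8/0.009187 = 8903.9 t; kt = 0.009187 × 111 = 1.020, e^(−kt) = 0.3607.
M(111) = 8903.9 + (24600 − 8903.9) × 0.3607 = 8903.9 + 5661 = 14565 t.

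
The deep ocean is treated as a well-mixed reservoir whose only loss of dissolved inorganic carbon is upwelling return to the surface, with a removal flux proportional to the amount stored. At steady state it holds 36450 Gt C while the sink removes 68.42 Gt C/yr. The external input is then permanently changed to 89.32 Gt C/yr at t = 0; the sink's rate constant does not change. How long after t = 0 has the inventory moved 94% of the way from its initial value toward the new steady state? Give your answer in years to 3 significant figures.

τ = M₀/F₀ = 36450/68.42 = 532.7 yr.
The remaining gap fraction is e^(−t/τ); 94% covered ⇒ e^(−t/τ) = 0.0600.
t = −τ ln(0.0600) = 532.7 × 2.813 = 1499 yr.

1500 yr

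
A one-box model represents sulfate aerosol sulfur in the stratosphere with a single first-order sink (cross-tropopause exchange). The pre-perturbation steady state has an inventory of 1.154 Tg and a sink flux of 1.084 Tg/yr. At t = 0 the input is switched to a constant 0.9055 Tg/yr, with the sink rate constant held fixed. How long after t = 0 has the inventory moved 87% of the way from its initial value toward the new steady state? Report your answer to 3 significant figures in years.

τ = M₀/F₀ = 1.154/1.084 = 1.065 yr.
The remaining gap fraction is e^(−t/τ); 87% covered ⇒ e^(−t/τ) = 0.130.
t = −τ ln(0.130) = 1.065 × 2.040 = 2.172 yr.

2.17 yr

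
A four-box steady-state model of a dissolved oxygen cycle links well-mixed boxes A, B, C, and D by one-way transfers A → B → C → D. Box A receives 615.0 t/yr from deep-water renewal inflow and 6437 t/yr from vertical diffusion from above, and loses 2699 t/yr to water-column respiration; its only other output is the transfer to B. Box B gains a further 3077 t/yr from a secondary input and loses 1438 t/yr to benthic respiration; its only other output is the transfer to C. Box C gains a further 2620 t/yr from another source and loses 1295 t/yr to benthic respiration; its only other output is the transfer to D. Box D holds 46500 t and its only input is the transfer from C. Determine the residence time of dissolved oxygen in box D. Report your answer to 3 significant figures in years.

Box A: F(A→B) = (615.0 + 6437) − 2699 = 4353.0 t/yr.
Box B: F(B→C) = (4353.0 + 3077) − 1438 = 5992.0 t/yr.
Box C: F(C→D) = (5992.0 + 2620) − 1295 = 7317.0 t/yr.
Box D throughput = its input = 7317.0 t/yr; τ = 46500 / 7317.0 = 6.355 yr.

6.36 yr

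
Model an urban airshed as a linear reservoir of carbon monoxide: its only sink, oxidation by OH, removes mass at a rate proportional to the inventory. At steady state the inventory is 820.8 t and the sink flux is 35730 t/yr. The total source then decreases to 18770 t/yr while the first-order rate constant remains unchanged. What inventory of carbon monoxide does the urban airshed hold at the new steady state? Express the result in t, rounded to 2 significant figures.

430 t

Rate constant k = F/M = 35730 / 820.8 = 43.53 yr⁻¹.
At the new steady state, source = k·M_new ⇒ M_new = 18770 / 43.53 = 431.2 t.
(Equivalently M_new = M × F_new/F_old = 820.8 × 18770/35730.)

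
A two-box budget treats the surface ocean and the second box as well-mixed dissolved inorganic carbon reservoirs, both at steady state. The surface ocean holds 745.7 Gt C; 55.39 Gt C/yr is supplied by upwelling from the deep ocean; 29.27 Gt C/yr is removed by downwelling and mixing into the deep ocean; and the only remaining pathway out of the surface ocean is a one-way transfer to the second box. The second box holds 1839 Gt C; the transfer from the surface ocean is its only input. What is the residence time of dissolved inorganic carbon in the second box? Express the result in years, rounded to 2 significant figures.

Balance the surface ocean: ΣF_in = 55.390 Gt C/yr.
Transfer to the second box = ΣF_in − (29.27) = 26.120 Gt C/yr.
At steady state the output of the second box equals its input, 26.120 Gt C/yr.
τ = M / F = 1839 / 26.120 = 70.41 yr.

70 yr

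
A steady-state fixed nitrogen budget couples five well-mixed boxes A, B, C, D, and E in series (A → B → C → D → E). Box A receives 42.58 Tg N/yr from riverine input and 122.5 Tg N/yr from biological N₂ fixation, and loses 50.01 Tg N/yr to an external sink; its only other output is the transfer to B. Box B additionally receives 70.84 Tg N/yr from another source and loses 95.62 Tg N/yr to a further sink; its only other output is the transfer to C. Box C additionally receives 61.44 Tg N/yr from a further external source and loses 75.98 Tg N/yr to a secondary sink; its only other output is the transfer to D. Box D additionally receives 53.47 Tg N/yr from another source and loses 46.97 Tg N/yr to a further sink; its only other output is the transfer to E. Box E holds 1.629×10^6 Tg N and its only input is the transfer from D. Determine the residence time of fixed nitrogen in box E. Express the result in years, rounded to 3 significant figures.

19800 yr

Box A: F(A→B) = (42.58 + 122.5) − 50.01 = 115.07 Tg N/yr.
Box B: F(B→C) = (115.07 + 70.84) − 95.62 = 90.290 Tg N/yr.
Box C: F(C→D) = (90.290 + 61.44) − 75.98 = 75.750 Tg N/yr.
Box D: F(D→E) = (75.750 + 53.47) − 46.97 = 82.250 Tg N/yr.
Box E throughput = its input = 82.250 Tg N/yr; τ = 1.629×10^6 / 82.250 = 19810 yr.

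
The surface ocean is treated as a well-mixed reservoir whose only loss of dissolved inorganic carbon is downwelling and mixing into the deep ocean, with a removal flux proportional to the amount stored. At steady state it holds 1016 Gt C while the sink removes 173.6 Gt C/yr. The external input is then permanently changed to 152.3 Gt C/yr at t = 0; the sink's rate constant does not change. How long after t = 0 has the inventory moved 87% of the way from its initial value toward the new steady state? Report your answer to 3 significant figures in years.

τ = M₀/F₀ = 1016/173.6 = 5.853 yr.
The remaining gap fraction is e^(−t/τ); 87% covered ⇒ e^(−t/τ) = 0.130.
t = −τ ln(0.130) = 5.853 × 2.040 = 11.94 yr.

11.9 yr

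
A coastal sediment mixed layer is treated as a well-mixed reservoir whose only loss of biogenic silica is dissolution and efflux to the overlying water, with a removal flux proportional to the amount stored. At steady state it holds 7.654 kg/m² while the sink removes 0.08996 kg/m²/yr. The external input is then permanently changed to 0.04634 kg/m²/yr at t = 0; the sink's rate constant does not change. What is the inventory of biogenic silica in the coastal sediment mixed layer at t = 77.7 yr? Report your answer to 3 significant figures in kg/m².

5.43 kg/m²

τ = M₀/F₀ = 7.654/0.08996 = 85.08 yr; rate constant k = 1/τ.
New steady state M_∞ = F₁/k = F₁·τ = 0.04634 × 85.08 = 3.9427 kg/m².
M(t) = M_∞ + (M₀ − M_∞)·e^(−t/τ); t/τ = 77.7/85.08 = 0.9132, so e^(−t/τ) = 0.4012.
M(t) = 3.9427 + 3.711 × 0.4012 = 5.4318 kg/m².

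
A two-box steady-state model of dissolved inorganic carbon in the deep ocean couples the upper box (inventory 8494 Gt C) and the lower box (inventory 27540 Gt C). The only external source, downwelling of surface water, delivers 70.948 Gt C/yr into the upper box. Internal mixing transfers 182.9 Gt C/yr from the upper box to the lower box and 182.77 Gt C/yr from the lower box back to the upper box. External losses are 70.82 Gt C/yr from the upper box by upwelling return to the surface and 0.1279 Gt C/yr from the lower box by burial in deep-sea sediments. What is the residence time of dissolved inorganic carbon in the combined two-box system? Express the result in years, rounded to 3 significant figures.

For the system as a whole, the A↔B exchange is internal and contributes nothing to the throughput; only the external sinks remove mass.
M_total = 8494 + 27540 = 36034 Gt C.
ΣF_external_out = 70.82 + 0.1279 = 70.948 Gt C/yr.
τ = M_total / ΣF_ext = 36034 / 70.948 = 507.9 yr.

508 yr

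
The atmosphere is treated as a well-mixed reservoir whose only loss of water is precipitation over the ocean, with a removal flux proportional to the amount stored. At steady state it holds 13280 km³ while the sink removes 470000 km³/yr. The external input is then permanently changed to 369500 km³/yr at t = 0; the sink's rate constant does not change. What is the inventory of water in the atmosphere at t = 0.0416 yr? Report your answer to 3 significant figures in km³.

The sink rate constant is k = F₀/M₀ = 470000/13280 = 35.39 yr⁻¹.
Solving dM/dt = F₁ − kM with M(0) = M₀ gives M(t) = F₁/k + (M₀ − F₁/k)·e^(−kt).
F₁/k = 369500/35.39 = 10440 km³; kt = 35.39 × 0.0416 = 1.472, e^(−kt) = 0.2294.
M(0.0416) = 10440 + (13280 − 10440) × 0.2294 = 10440 + 651.4 = 11092 km³.

11100 km³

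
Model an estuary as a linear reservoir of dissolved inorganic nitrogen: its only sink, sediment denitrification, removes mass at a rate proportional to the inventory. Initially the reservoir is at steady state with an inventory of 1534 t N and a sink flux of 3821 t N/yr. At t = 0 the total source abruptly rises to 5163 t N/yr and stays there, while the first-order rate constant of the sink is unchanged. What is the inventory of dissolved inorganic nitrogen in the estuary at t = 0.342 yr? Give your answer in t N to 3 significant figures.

Residence time τ = M₀/F₀ = 0.4015 yr. The eventual steady state is M_∞ = M₀·(F₁/F₀) = 1534 × 5163/3821 = 2072.8 t N.
The anomaly ΔM(t) = M(t) − M_∞ decays as ΔM₀·e^(−t/τ) with ΔM₀ = 1534 − 2072.8 = −538.8 t N.
At t = 0.342 yr, e^(−t/τ) = e^(−0.8519) = 0.4266, so ΔM = −229.8 t N and M = 2072.8 − 229.8 = 1842.9 t N.

1840 t N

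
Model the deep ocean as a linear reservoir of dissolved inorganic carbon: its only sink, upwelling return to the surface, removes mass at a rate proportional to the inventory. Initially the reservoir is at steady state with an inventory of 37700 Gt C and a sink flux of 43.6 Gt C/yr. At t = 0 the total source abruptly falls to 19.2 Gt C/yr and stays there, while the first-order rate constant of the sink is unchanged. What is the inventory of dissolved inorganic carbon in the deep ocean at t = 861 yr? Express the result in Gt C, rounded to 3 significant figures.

24400 Gt C

The sink rate constant is k = F₀/M₀ = 43.6/37700 = 0.001156 yr⁻¹.
Solving dM/dt = F₁ − kM with M(0) = M₀ gives M(t) = F₁/k + (M₀ − F₁/k)·e^(−kt).
F₁/k = 19.2/0.001156 = 16602 Gt C; kt = 0.001156 × 861 = 0.9957, e^(−kt) = 0.3694.
M(861) = 16602 + (37700 − 16602) × 0.3694 = 16602 + 7795 = 24397 Gt C.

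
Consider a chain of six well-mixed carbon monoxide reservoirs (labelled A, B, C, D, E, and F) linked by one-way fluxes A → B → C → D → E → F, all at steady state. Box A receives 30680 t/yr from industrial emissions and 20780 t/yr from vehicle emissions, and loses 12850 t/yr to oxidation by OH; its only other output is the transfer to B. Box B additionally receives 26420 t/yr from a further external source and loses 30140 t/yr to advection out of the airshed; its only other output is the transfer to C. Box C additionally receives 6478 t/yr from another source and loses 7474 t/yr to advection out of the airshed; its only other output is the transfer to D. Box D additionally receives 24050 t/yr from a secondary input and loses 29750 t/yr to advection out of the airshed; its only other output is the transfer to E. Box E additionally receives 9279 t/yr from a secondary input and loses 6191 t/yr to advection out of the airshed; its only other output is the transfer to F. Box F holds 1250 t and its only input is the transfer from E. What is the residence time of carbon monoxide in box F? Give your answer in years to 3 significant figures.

Box A: F(A→B) = (30680 + 20780) − 12850 = 38610 t/yr.
Box B: F(B→C) = (38610 + 26420) − 30140 = 34890 t/yr.
Box C: F(C→D) = (34890 + 6478) − 7474 = 33894 t/yr.
Box D: F(D→E) = (33894 + 24050) − 29750 = 28194 t/yr.
Box E: F(E→F) = (28194 + 9279) − 6191 = 31282 t/yr.
Box F throughput = its input = 31282 t/yr; τ = 1250 / 31282 = 0.03996 yr.

0.0400 yr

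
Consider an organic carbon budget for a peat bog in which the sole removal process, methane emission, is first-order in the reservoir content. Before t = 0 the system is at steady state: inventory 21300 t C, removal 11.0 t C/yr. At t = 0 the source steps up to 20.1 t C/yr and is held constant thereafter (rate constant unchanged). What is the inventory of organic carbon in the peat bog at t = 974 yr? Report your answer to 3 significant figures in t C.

The sink rate constant is k = F₀/M₀ = 11.0/21300 = 0.0005164 yr⁻¹.
Solving dM/dt = F₁ − kM with M(0) = M₀ gives M(t) = F₁/k + (M₀ − F₁/k)·e^(−kt).
F₁/k = 20.1/0.0005164 = 38921 t C; kt = 0.0005164 × 974 = 0.5030, e^(−kt) = 0.6047.
M(974) = 38921 + (21300 − 38921) × 0.6047 = 38921 − 10660 = 28265 t C.

28300 t C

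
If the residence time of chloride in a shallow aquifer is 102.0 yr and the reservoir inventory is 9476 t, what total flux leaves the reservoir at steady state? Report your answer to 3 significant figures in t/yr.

F = M / τ = 9476 / 102.0 = 92.90 t/yr.

92.9 t/yr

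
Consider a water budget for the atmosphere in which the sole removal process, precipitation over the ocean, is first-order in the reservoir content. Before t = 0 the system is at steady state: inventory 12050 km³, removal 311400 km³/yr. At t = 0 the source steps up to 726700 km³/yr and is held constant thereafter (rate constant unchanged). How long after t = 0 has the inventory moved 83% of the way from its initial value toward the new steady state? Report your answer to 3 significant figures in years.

τ = M₀/F₀ = 12050/311400 = 0.03870 yr.
The remaining gap fraction is e^(−t/τ); 83% covered ⇒ e^(−t/τ) = 0.170.
t = −τ ln(0.170) = 0.03870 × 1.772 = 0.06857 yr.

0.0686 yr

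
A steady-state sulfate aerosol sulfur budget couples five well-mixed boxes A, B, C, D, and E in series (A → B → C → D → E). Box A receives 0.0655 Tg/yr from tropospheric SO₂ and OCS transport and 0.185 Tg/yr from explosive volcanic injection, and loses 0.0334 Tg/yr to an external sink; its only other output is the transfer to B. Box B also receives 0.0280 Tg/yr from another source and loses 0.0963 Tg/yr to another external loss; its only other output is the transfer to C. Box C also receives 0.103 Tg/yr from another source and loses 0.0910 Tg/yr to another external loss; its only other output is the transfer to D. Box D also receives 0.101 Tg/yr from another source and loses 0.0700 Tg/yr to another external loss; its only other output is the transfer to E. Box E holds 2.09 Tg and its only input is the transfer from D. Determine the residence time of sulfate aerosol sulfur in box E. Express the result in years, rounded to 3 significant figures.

Box A: F(A→B) = (0.0655 + 0.185) − 0.0334 = 0.21710 Tg/yr.
Box B: F(B→C) = (0.21710 + 0.0280) − 0.0963 = 0.14880 Tg/yr.
Box C: F(C→D) = (0.14880 + 0.103) − 0.0910 = 0.16080 Tg/yr.
Box D: F(D→E) = (0.16080 + 0.101) − 0.0700 = 0.19180 Tg/yr.
Box E throughput = its input = 0.19180 Tg/yr; τ = 2.09 / 0.19180 = 10.90 yr.

10.9 yr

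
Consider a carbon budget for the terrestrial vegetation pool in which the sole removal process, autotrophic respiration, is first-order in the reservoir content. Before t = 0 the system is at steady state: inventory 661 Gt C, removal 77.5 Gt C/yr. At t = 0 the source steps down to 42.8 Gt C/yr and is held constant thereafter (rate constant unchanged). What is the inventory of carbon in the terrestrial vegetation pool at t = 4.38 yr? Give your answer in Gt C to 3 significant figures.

542 Gt C

The sink rate constant is k = F₀/M₀ = 77.5/661 = 0.1172 yr⁻¹.
Solving dM/dt = F₁ − kM with M(0) = M₀ gives M(t) = F₁/k + (M₀ − F₁/k)·e^(−kt).
F₁/k = 42.8/0.1172 = 365.04 Gt C; kt = 0.1172 × 4.38 = 0.5135, e^(−kt) = 0.5984.
M(4.38) = 365.04 + (661 − 365.04) × 0.5984 = 365.04 + 177.1 = 542.14 Gt C.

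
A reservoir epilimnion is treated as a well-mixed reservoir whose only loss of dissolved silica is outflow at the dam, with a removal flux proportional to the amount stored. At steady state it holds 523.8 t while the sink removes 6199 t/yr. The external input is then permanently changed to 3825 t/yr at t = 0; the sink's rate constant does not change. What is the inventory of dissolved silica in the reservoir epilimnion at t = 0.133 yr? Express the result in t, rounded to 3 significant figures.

The sink rate constant is k = F₀/M₀ = 6199/523.8 = 11.83 yr⁻¹.
Solving dM/dt = F₁ − kM with M(0) = M₀ gives M(t) = F₁/k + (M₀ − F₁/k)·e^(−kt).
F₁/k = 3825/11.83 = 323.20 t; kt = 11.83 × 0.133 = 1.574, e^(−kt) = 0.2072.
M(0.133) = 323.20 + (523.8 − 323.20) × 0.2072 = 323.20 + 41.57 = 364.77 t.

365 t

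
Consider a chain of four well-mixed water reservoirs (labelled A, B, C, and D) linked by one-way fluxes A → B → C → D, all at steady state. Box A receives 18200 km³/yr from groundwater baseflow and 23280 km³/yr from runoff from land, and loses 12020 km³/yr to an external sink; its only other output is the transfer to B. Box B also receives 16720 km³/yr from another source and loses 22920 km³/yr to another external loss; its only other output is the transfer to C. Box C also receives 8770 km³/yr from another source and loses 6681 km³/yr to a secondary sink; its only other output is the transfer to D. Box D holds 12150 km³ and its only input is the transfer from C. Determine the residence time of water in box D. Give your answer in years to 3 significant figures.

0.479 yr

Box A: F(A→B) = (18200 + 23280) − 12020 = 29460 km³/yr.
Box B: F(B→C) = (29460 + 16720) − 22920 = 23260 km³/yr.
Box C: F(C→D) = (23260 + 8770) − 6681 = 25349 km³/yr.
Box D throughput = its input = 25349 km³/yr; τ = 12150 / 25349 = 0.4793 yr.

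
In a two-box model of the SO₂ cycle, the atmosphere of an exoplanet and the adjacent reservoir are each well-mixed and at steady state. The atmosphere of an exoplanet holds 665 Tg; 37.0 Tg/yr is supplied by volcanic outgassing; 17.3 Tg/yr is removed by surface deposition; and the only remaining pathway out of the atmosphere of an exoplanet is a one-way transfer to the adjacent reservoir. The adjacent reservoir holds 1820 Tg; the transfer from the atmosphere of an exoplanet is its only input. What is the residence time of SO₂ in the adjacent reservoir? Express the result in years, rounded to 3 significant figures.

92.4 yr

Balance the atmosphere of an exoplanet: ΣF_in = 37.000 Tg/yr.
Transfer to the adjacent reservoir = ΣF_in − (17.3) = 19.700 Tg/yr.
At steady state the output of the adjacent reservoir equals its input, 19.700 Tg/yr.
τ = M / F = 1820 / 19.700 = 92.39 yr.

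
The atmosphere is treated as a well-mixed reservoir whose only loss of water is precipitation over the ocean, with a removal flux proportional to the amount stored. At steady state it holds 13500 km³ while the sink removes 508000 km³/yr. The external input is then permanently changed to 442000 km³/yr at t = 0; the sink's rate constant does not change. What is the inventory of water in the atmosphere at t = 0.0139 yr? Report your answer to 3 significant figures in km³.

12800 km³

The sink rate constant is k = F₀/M₀ = 508000/13500 = 37.63 yr⁻¹.
Solving dM/dt = F₁ − kM with M(0) = M₀ gives M(t) = F₁/k + (M₀ − F₁/k)·e^(−kt).
F₁/k = 442000/37.63 = 11746 km³; kt = 37.63 × 0.0139 = 0.5231, e^(−kt) = 0.5927.
M(0.0139) = 11746 + (13500 − 11746) × 0.5927 = 11746 + 1040 = 12786 km³.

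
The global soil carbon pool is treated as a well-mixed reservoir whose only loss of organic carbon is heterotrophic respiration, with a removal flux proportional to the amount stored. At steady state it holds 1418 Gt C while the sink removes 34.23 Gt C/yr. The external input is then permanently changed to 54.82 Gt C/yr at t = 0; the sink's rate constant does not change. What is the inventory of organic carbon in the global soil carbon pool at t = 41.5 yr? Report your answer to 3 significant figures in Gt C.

The sink rate constant is k = F₀/M₀ = 34.23/1418 = 0.02414 yr⁻¹.
Solving dM/dt = F₁ − kM with M(0) = M₀ gives M(t) = F₁/k + (M₀ − F₁/k)·e^(−kt).
F₁/k = 54.82/0.02414 = 2271.0 Gt C; kt = 0.02414 × 41.5 = 1.002, e^(−kt) = 0.3672.
M(41.5) = 2271.0 + (1418 − 2271.0) × 0.3672 = 2271.0 − 313.2 = 1957.7 Gt C.

1960 Gt C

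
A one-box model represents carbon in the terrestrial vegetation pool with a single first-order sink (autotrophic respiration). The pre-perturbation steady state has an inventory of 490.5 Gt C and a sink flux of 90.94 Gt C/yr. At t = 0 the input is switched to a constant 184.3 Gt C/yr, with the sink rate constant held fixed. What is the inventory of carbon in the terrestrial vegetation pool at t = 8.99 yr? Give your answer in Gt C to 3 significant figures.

899 Gt C

Residence time τ = M₀/F₀ = 5.394 yr. The eventual steady state is M_∞ = M₀·(F₁/F₀) = 490.5 × 184.3/90.94 = 994.05 Gt C.
The anomaly ΔM(t) = M(t) − M_∞ decays as ΔM₀·e^(−t/τ) with ΔM₀ = 490.5 − 994.05 = −503.6 Gt C.
At t = 8.99 yr, e^(−t/τ) = e^(−1.667) = 0.1889, so ΔM = −95.10 Gt C and M = 994.05 − 95.10 = 898.95 Gt C.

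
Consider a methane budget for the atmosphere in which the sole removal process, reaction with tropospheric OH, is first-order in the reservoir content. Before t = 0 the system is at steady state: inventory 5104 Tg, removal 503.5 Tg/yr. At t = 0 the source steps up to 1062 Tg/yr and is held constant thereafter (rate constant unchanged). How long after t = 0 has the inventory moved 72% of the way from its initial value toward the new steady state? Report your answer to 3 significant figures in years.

τ = M₀/F₀ = 5104/503.5 = 10.14 yr.
The remaining gap fraction is e^(−t/τ); 72% covered ⇒ e^(−t/τ) = 0.280.
t = −τ ln(0.280) = 10.14 × 1.273 = 12.90 yr.

12.9 yr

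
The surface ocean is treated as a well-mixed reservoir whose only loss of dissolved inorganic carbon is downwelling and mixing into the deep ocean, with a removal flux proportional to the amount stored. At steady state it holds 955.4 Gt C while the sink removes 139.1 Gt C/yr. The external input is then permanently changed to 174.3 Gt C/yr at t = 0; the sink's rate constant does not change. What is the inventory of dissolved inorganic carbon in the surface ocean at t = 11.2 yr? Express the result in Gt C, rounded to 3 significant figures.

The sink rate constant is k = F₀/M₀ = 139.1/955.4 = 0.1456 yr⁻¹.
Solving dM/dt = F₁ − kM with M(0) = M₀ gives M(t) = F₁/k + (M₀ − F₁/k)·e^(−kt).
F₁/k = 174.3/0.1456 = 1197.2 Gt C; kt = 0.1456 × 11.2 = 1.631, e^(−kt) = 0.1958.
M(11.2) = 1197.2 + (955.4 − 1197.2) × 0.1958 = 1197.2 − 47.34 = 1149.8 Gt C.

1150 Gt C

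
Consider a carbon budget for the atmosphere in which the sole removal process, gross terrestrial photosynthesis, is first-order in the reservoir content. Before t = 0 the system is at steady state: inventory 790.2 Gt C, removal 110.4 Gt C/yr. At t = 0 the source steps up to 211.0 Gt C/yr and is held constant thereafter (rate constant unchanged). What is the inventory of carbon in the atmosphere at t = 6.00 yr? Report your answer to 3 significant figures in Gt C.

1200 Gt C

The sink rate constant is k = F₀/M₀ = 110.4/790.2 = 0.1397 yr⁻¹.
Solving dM/dt = F₁ − kM with M(0) = M₀ gives M(t) = F₁/k + (M₀ − F₁/k)·e^(−kt).
F₁/k = 211.0/0.1397 = 1510.3 Gt C; kt = 0.1397 × 6.00 = 0.8383, e^(−kt) = 0.4325.
M(6.00) = 1510.3 + (790.2 − 1510.3) × 0.4325 = 1510.3 − 311.4 = 1198.9 Gt C.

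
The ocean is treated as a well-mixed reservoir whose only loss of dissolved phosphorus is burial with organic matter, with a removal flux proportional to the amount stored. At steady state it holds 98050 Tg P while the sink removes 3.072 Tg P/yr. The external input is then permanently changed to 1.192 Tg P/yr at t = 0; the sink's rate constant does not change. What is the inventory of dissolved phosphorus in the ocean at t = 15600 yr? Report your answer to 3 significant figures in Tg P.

τ = M₀/F₀ = 98050/3.072 = 31920 yr; rate constant k = 1/τ.
New steady state M_∞ = F₁/k = F₁·τ = 1.192 × 31920 = 38045 Tg P.
M(t) = M_∞ + (M₀ − M_∞)·e^(−t/τ); t/τ = 15600/31920 = 0.4888, so e^(−t/τ) = 0.6134.
M(t) = 38045 + 60000 × 0.6134 = 74851 Tg P.

74900 Tg P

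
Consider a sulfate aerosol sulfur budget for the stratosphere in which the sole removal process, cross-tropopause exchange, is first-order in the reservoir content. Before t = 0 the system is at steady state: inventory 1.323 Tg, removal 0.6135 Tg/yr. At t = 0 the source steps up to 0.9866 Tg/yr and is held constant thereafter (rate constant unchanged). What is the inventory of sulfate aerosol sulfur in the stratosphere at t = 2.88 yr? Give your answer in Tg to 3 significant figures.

1.92 Tg

Residence time τ = M₀/F₀ = 2.156 yr. The eventual steady state is M_∞ = M₀·(F₁/F₀) = 1.323 × 0.9866/0.6135 = 2.1276 Tg.
The anomaly ΔM(t) = M(t) − M_∞ decays as ΔM₀·e^(−t/τ) with ΔM₀ = 1.323 − 2.1276 = −0.8046 Tg.
At t = 2.88 yr, e^(−t/τ) = e^(−1.336) = 0.2630, so ΔM = −0.2116 Tg and M = 2.1276 − 0.2116 = 1.9160 Tg.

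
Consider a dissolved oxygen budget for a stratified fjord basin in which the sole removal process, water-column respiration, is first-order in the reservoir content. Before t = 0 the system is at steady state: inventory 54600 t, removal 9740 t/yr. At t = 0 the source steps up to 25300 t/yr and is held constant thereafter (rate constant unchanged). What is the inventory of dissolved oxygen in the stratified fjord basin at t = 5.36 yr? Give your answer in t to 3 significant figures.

108000 t

The sink rate constant is k = F₀/M₀ = 9740/54600 = 0.1784 yr⁻¹.
Solving dM/dt = F₁ − kM with M(0) = M₀ gives M(t) = F₁/k + (M₀ − F₁/k)·e^(−kt).
F₁/k = 25300/0.1784 = 141830 t; kt = 0.1784 × 5.36 = 0.9562, e^(−kt) = 0.3844.
M(5.36) = 141830 + (54600 − 141830) × 0.3844 = 141830 − 33530 = 108300 t.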